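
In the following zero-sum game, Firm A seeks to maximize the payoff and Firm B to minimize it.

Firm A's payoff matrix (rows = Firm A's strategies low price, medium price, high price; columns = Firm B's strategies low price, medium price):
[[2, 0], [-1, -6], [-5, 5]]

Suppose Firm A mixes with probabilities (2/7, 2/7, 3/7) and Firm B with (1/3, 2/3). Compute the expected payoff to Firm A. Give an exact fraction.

Against (1/3, 2/3), each row's expected payoff is low price: 2/3; medium price: -13/3; high price: 5/3.
Taking the (2/7, 2/7, 3/7)-weighted average: (2/7)·(2/3) + (2/7)·(-13/3) + (3/7)·(5/3) = -1/3.

-1/3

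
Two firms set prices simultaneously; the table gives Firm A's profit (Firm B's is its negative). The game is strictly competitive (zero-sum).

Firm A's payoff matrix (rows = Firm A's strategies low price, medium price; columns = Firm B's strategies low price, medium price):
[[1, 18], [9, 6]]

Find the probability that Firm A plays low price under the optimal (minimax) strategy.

3/20

Row minima are 1 and 6, so Firm A's maximin is 6; column maxima are 9 and 18, so Firm B's minimax is 9. These differ, so the equilibrium is in mixed strategies.
Let Firm A play low price with probability p. Firm B is indifferent when p + 9(1−p) = 18p + 6(1−p), giving p = 3/20.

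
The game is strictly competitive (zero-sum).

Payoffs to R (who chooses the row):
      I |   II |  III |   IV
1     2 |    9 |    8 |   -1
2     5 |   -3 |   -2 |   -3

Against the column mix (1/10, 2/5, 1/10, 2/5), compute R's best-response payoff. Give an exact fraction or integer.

21/5

1: (2)·(1/10) + (9)·(2/5) + (8)·(1/10) + (-1)·(2/5) = 21/5.
2: (5)·(1/10) + (-3)·(2/5) + (-2)·(1/10) + (-3)·(2/5) = -21/10.
The best pure response is 1 with expected payoff 21/5.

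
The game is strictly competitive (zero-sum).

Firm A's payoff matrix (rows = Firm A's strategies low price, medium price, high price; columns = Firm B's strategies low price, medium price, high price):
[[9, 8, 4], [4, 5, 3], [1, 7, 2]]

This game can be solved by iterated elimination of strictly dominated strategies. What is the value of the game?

Column medium price is strictly dominated by high price for Firm B (4<8, 3<5, 2<7); eliminate medium price.
Row medium price is strictly dominated by row low price (9>4, 4>3); eliminate medium price.
Row high price is strictly dominated by row low price (9>1, 4>2); eliminate high price.
Column low price is strictly dominated by high price for Firm B (4<9); eliminate low price.
Only (low price, high price) remains, with payoff 4.

4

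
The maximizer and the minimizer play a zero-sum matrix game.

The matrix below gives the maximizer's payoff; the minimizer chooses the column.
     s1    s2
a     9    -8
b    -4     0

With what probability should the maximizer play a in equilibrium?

Row minima are -8 and -4, so the maximizer's maximin is -4; column maxima are 9 and 0, so the minimizer's minimax is 0. These differ, so the equilibrium is in mixed strategies.
Let the maximizer play a with probability p. The minimizer is indifferent when 9p − 4(1−p) = −8p, giving p = 4/21.

4/21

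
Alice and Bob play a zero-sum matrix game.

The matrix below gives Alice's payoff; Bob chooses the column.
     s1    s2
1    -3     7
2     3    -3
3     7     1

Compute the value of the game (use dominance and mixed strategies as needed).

Row 2 is strictly dominated by row 3, so Alice never plays it.
The remaining 2×2 game on (1, 3) × (s1, s2) has no saddle point. Let Alice play 1 with probability p; indifference gives −3p + 7(1−p) = 7p + (1−p), so p = 3/8.
Similarly Bob's optimal q on s1 is 3/8, and the value is -3·(3/8) + (7)·(5/8) = 13/4.

13/4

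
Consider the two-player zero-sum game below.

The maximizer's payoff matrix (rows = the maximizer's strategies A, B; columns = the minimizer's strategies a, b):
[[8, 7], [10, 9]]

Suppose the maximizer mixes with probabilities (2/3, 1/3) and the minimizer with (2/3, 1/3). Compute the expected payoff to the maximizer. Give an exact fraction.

Against (2/3, 1/3), each row's expected payoff is A: 23/3; B: 29/3.
Taking the (2/3, 1/3)-weighted average: (2/3)·(23/3) + (1/3)·(29/3) = 25/3.

25/3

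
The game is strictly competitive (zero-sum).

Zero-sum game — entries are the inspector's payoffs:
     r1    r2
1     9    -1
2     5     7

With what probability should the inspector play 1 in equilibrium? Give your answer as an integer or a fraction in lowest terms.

1/6

Row minima are -1 and 5, so the inspector's maximin is 5; column maxima are 9 and 7, so the inspectee's minimax is 7. These differ, so the equilibrium is in mixed strategies.
Let the inspector play 1 with probability p. The inspectee is indifferent when 9p + 5(1−p) = −p + 7(1−p), giving p = 1/6.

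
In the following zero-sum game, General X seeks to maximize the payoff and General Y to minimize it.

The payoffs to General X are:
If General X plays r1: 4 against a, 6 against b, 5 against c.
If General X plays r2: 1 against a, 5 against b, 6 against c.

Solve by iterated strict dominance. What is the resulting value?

4

Column c is strictly dominated by a for General Y (4<5, 1<6); eliminate c.
Row r2 is strictly dominated by row r1 (4>1, 6>5); eliminate r2.
Column b is strictly dominated by a for General Y (4<6); eliminate b.
Only (r1, a) remains, with payoff 4.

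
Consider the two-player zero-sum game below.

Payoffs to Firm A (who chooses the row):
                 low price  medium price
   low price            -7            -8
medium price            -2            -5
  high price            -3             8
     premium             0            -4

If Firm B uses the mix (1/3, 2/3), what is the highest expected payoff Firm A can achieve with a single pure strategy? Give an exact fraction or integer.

13/3

low price: (-7)·(1/3) + (-8)·(2/3) = -23/3.
medium price: (-2)·(1/3) + (-5)·(2/3) = -4.
high price: (-3)·(1/3) + (8)·(2/3) = 13/3.
premium: (0)·(1/3) + (-4)·(2/3) = -8/3.
The best pure response is high price with expected payoff 13/3.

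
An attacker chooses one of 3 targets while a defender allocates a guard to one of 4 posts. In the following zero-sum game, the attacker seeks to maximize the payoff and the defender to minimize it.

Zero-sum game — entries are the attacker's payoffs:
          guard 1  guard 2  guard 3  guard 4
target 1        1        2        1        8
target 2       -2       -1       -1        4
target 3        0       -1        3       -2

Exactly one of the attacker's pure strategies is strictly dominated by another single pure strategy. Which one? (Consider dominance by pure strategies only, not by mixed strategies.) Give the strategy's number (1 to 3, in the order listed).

2

Compare target 2 with target 1: 1 > -2, 2 > -1, 1 > -1, 8 > 4.
So target 1 strictly dominates target 2 for the attacker; target 2 is strictly dominated.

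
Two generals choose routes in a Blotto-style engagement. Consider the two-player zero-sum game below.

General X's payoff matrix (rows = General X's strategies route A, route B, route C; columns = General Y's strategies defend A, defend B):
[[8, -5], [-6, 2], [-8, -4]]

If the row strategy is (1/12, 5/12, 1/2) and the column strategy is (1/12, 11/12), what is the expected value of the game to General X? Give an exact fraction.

-31/16

Against (1/12, 11/12), each row's expected payoff is route A: -47/12; route B: 4/3; route C: -13/3.
Taking the (1/12, 5/12, 1/2)-weighted average: (1/12)·(-47/12) + (5/12)·(4/3) + (1/2)·(-13/3) = -31/16.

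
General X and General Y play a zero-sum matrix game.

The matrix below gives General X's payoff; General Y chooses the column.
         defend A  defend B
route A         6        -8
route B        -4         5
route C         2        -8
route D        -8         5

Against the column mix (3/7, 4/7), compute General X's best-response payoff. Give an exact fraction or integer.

route A: (6)·(3/7) + (-8)·(4/7) = -2.
route B: (-4)·(3/7) + (5)·(4/7) = 8/7.
route C: (2)·(3/7) + (-8)·(4/7) = -26/7.
route D: (-8)·(3/7) + (5)·(4/7) = -4/7.
The best pure response is route B with expected payoff 8/7.

8/7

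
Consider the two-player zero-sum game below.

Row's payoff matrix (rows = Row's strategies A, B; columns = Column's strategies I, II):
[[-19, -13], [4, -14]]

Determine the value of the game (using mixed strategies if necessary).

Row minima are -19 and -14, so Row's maximin is -14; column maxima are 4 and -13, so Column's minimax is -13. These differ, so the equilibrium is in mixed strategies.
Let Row play A with probability p. Column is indifferent when −19p + 4(1−p) = −13p − 14(1−p), giving p = 3/4.
Let Column play I with probability q. Row is indifferent when −19q − 13(1−q) = 4q − 14(1−q), giving q = 1/24.
The value is -19·(1/24) + (-13)·(23/24) = -53/4.

-53/4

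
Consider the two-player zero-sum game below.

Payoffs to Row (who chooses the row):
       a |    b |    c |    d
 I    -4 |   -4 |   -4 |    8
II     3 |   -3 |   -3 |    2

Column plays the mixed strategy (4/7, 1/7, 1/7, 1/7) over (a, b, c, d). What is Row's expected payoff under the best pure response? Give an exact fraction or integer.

I: (-4)·(4/7) + (-4)·(1/7) + (-4)·(1/7) + (8)·(1/7) = -16/7.
II: (3)·(4/7) + (-3)·(1/7) + (-3)·(1/7) + (2)·(1/7) = 8/7.
The best pure response is II with expected payoff 8/7.

8/7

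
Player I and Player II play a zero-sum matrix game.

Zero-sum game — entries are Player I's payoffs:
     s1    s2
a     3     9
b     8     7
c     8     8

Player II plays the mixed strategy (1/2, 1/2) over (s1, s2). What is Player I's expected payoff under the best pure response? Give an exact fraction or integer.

8

a: (3)·(1/2) + (9)·(1/2) = 6.
b: (8)·(1/2) + (7)·(1/2) = 15/2.
c: (8)·(1/2) + (8)·(1/2) = 8.
The best pure response is c with expected payoff 8.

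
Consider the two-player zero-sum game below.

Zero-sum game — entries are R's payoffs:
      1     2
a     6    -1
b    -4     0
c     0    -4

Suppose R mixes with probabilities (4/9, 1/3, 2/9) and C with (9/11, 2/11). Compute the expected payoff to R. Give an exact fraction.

Against (9/11, 2/11), each row's expected payoff is a: 52/11; b: -36/11; c: -8/11.
Taking the (4/9, 1/3, 2/9)-weighted average: (4/9)·(52/11) + (1/3)·(-36/11) + (2/9)·(-8/11) = 28/33.

28/33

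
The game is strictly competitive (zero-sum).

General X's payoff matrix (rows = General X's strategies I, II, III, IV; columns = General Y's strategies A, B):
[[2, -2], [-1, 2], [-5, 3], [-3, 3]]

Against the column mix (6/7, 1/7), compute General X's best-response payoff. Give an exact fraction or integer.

10/7

I: (2)·(6/7) + (-2)·(1/7) = 10/7.
II: (-1)·(6/7) + (2)·(1/7) = -4/7.
III: (-5)·(6/7) + (3)·(1/7) = -27/7.
IV: (-3)·(6/7) + (3)·(1/7) = -15/7.
The best pure response is I with expected payoff 10/7.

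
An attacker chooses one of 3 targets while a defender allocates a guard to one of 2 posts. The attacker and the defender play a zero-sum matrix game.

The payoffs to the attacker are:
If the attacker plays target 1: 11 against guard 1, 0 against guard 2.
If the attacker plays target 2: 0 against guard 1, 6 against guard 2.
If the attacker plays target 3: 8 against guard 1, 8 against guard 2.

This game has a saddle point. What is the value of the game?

8

Row minima: 0, 0, 8 → the attacker's maximin is 8.
Column maxima: 11, 8 → the defender's minimax is 8.
They coincide at (target 3, guard 2), so the value is 8.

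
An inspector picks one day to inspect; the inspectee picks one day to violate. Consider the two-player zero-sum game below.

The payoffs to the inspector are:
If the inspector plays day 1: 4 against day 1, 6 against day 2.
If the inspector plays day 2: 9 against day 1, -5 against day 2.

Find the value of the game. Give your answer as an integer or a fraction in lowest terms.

Row minima are 4 and -5, so the inspector's maximin is 4; column maxima are 9 and 6, so the inspectee's minimax is 6. These differ, so the equilibrium is in mixed strategies.
Let the inspector play day 1 with probability p. The inspectee is indifferent when 4p + 9(1−p) = 6p − 5(1−p), giving p = 7/8.
Let the inspectee play day 1 with probability q. The inspector is indifferent when 4q + 6(1−q) = 9q − 5(1−q), giving q = 11/16.
The value is 4·(11/16) + (6)·(5/16) = 37/8.

37/8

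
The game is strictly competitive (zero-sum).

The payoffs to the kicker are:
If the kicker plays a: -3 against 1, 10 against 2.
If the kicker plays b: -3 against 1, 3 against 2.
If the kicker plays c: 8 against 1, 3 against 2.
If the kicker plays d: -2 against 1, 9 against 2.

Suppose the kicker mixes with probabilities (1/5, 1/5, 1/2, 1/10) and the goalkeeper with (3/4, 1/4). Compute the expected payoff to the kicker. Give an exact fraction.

Against (3/4, 1/4), each row's expected payoff is a: 1/4; b: -3/2; c: 27/4; d: 3/4.
Taking the (1/5, 1/5, 1/2, 1/10)-weighted average: (1/5)·(1/4) + (1/5)·(-3/2) + (1/2)·(27/4) + (1/10)·(3/4) = 16/5.

16/5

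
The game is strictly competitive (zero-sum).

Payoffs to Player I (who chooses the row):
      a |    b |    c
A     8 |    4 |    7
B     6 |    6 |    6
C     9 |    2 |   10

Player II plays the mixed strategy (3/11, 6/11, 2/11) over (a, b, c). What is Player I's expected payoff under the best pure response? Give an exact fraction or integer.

6

A: (8)·(3/11) + (4)·(6/11) + (7)·(2/11) = 62/11.
B: (6)·(3/11) + (6)·(6/11) + (6)·(2/11) = 6.
C: (9)·(3/11) + (2)·(6/11) + (10)·(2/11) = 59/11.
The best pure response is B with expected payoff 6.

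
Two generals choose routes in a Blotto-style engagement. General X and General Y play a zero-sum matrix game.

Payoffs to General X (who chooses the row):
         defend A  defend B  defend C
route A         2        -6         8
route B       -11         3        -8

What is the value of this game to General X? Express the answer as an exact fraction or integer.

-30/11

Column defend C is strictly dominated by defend A for General Y (it gives General X more in every row).
The remaining 2×2 game on (route A, route B) × (defend A, defend B) has no saddle point. Let General X play route A with probability p; indifference gives 2p − 11(1−p) = −6p + 3(1−p), so p = 7/11.
Similarly General Y's optimal q on defend A is 9/22, and the value is 2·(9/22) + (-6)·(13/22) = -30/11.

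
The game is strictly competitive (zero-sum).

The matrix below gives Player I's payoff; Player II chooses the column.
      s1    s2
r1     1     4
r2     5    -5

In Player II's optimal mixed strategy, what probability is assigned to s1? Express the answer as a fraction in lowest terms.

9/13

Row minima are 1 and -5, so Player I's maximin is 1; column maxima are 5 and 4, so Player II's minimax is 4. These differ, so the equilibrium is in mixed strategies.
Let Player II play s1 with probability q. Player I is indifferent when q + 4(1−q) = 5q − 5(1−q), giving q = 9/13.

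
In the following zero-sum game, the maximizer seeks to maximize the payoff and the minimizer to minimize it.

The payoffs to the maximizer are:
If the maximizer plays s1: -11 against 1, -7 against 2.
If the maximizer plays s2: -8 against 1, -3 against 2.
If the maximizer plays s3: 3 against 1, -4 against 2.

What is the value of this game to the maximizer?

Row s1 is strictly dominated by row s2, so the maximizer never plays it.
The remaining 2×2 game on (s2, s3) × (1, 2) has no saddle point. Let the maximizer play s2 with probability p; indifference gives −8p + 3(1−p) = −3p − 4(1−p), so p = 7/12.
Similarly the minimizer's optimal q on 1 is 1/12, and the value is -8·(1/12) + (-3)·(11/12) = -41/12.

-41/12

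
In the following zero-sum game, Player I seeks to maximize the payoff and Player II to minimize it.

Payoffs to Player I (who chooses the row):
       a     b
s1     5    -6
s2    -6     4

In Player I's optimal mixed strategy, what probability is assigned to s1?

10/21

Row minima are -6 and -6, so Player I's maximin is -6; column maxima are 5 and 4, so Player II's minimax is 4. These differ, so the equilibrium is in mixed strategies.
Let Player I play s1 with probability p. Player II is indifferent when 5p − 6(1−p) = −6p + 4(1−p), giving p = 10/21.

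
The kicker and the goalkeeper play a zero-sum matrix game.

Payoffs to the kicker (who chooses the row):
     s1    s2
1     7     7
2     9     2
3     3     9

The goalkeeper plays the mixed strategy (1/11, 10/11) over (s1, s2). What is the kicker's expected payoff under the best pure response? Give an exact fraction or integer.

1: (7)·(1/11) + (7)·(10/11) = 7.
2: (9)·(1/11) + (2)·(10/11) = 29/11.
3: (3)·(1/11) + (9)·(10/11) = 93/11.
The best pure response is 3 with expected payoff 93/11.

93/11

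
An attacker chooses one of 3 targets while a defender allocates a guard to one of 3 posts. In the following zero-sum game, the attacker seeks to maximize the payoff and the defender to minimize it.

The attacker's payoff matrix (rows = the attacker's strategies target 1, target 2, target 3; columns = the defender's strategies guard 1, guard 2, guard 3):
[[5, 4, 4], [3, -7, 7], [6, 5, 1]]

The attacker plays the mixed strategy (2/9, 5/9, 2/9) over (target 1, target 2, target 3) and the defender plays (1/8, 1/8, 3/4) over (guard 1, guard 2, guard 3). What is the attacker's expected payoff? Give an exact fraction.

145/36

Against (1/8, 1/8, 3/4), each row's expected payoff is target 1: 33/8; target 2: 19/4; target 3: 17/8.
Taking the (2/9, 5/9, 2/9)-weighted average: (2/9)·(33/8) + (5/9)·(19/4) + (2/9)·(17/8) = 145/36.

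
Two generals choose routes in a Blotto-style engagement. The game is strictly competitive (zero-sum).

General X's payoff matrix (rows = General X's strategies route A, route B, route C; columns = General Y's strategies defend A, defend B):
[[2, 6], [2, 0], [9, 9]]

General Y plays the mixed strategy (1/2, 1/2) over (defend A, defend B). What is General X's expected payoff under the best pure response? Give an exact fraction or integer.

9

route A: (2)·(1/2) + (6)·(1/2) = 4.
route B: (2)·(1/2) + (0)·(1/2) = 1.
route C: (9)·(1/2) + (9)·(1/2) = 9.
The best pure response is route C with expected payoff 9.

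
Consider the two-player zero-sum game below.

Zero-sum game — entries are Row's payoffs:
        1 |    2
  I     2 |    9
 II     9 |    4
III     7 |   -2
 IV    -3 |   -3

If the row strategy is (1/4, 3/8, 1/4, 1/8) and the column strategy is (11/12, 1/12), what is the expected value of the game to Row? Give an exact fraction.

485/96

Against (11/12, 1/12), each row's expected payoff is I: 31/12; II: 103/12; III: 25/4; IV: -3.
Taking the (1/4, 3/8, 1/4, 1/8)-weighted average: (1/4)·(31/12) + (3/8)·(103/12) + (1/4)·(25/4) + (1/8)·(-3) = 485/96.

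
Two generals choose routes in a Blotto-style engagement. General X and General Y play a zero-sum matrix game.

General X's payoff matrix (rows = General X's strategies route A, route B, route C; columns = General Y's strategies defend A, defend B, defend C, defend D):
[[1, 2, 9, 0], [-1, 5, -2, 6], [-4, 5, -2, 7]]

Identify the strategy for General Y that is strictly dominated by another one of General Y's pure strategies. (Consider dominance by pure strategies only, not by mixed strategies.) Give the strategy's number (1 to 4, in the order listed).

General Y prefers columns that give General X less. Compare defend B with defend A: 1 < 2, -1 < 5, -4 < 5.
So defend A strictly dominates defend B for General Y; defend B is strictly dominated.

2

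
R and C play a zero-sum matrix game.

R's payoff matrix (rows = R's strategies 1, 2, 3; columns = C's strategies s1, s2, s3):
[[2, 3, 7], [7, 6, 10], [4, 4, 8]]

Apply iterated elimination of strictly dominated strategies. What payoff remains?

6

Row 3 is strictly dominated by row 2 (7>4, 6>4, 10>8); eliminate 3.
Row 1 is strictly dominated by row 2 (7>2, 6>3, 10>7); eliminate 1.
Column s3 is strictly dominated by s1 for C (7<10); eliminate s3.
Column s1 is strictly dominated by s2 for C (6<7); eliminate s1.
Only (2, s2) remains, with payoff 6.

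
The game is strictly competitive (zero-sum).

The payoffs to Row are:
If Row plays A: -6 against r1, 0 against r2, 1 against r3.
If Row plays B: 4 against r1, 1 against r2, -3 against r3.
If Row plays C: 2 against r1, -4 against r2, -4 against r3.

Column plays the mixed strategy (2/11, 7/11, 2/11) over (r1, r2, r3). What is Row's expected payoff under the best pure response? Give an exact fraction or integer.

A: (-6)·(2/11) + (0)·(7/11) + (1)·(2/11) = -10/11.
B: (4)·(2/11) + (1)·(7/11) + (-3)·(2/11) = 9/11.
C: (2)·(2/11) + (-4)·(7/11) + (-4)·(2/11) = -32/11.
The best pure response is B with expected payoff 9/11.

9/11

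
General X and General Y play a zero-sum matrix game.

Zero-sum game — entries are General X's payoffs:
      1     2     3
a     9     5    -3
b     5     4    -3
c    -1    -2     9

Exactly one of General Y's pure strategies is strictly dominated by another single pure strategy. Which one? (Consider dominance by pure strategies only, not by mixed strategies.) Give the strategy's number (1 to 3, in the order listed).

General Y prefers columns that give General X less. Compare 1 with 2: 5 < 9, 4 < 5, -2 < -1.
So 2 strictly dominates 1 for General Y; 1 is strictly dominated.

1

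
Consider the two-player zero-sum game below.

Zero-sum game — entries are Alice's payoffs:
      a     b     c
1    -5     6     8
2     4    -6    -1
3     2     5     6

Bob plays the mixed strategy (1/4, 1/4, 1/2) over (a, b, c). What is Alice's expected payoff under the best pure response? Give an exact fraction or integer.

1: (-5)·(1/4) + (6)·(1/4) + (8)·(1/2) = 17/4.
2: (4)·(1/4) + (-6)·(1/4) + (-1)·(1/2) = -1.
3: (2)·(1/4) + (5)·(1/4) + (6)·(1/2) = 19/4.
The best pure response is 3 with expected payoff 19/4.

19/4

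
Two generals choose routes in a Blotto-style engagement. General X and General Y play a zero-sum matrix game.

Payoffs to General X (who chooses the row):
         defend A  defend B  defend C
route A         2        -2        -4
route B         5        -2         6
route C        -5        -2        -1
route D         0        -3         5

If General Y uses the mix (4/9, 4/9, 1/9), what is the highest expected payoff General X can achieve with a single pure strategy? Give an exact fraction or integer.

route A: (2)·(4/9) + (-2)·(4/9) + (-4)·(1/9) = -4/9.
route B: (5)·(4/9) + (-2)·(4/9) + (6)·(1/9) = 2.
route C: (-5)·(4/9) + (-2)·(4/9) + (-1)·(1/9) = -29/9.
route D: (0)·(4/9) + (-3)·(4/9) + (5)·(1/9) = -7/9.
The best pure response is route B with expected payoff 2.

2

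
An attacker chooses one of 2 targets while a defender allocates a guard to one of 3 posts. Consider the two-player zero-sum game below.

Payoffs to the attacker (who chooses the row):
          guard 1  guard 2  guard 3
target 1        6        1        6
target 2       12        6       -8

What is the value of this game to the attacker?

Column guard 1 is strictly dominated by guard 2 for the defender (it gives the attacker more in every row).
The remaining 2×2 game on (target 1, target 2) × (guard 2, guard 3) has no saddle point. Let the attacker play target 1 with probability p; indifference gives p + 6(1−p) = 6p − 8(1−p), so p = 14/19.
Similarly the defender's optimal q on guard 2 is 14/19, and the value is 1·(14/19) + (6)·(5/19) = 44/19.

44/19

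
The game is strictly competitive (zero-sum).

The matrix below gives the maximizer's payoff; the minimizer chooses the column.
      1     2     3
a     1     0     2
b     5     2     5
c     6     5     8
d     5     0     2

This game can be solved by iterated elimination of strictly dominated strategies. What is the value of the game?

Column 3 is strictly dominated by 2 for the minimizer (0<2, 2<5, 5<8, 0<2); eliminate 3.
Column 1 is strictly dominated by 2 for the minimizer (0<1, 2<5, 5<6, 0<5); eliminate 1.
Row a is strictly dominated by row b (2>0); eliminate a.
Row d is strictly dominated by row b (2>0); eliminate d.
Row b is strictly dominated by row c (5>2); eliminate b.
Only (c, 2) remains, with payoff 5.

5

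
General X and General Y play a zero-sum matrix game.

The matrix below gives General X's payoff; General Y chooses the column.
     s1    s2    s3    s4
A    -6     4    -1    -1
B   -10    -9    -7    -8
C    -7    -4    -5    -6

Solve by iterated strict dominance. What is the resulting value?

Column s2 is strictly dominated by s1 for General Y (-6<4, -10<-9, -7<-4); eliminate s2.
Column s3 is strictly dominated by s1 for General Y (-6<-1, -10<-7, -7<-5); eliminate s3.
Column s4 is strictly dominated by s1 for General Y (-6<-1, -10<-8, -7<-6); eliminate s4.
Row C is strictly dominated by row A (-6>-7); eliminate C.
Row B is strictly dominated by row A (-6>-10); eliminate B.
Only (A, s1) remains, with payoff -6.

-6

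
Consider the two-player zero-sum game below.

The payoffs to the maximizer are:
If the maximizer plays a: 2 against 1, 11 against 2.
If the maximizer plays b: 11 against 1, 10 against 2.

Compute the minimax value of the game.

Row minima are 2 and 10, so the maximizer's maximin is 10; column maxima are 11 and 11, so the minimizer's minimax is 11. These differ, so the equilibrium is in mixed strategies.
Let the maximizer play a with probability p. The minimizer is indifferent when 2p + 11(1−p) = 11p + 10(1−p), giving p = 1/10.
Let the minimizer play 1 with probability q. The maximizer is indifferent when 2q + 11(1−q) = 11q + 10(1−q), giving q = 1/10.
The value is 2·(1/10) + (11)·(9/10) = 101/10.

101/10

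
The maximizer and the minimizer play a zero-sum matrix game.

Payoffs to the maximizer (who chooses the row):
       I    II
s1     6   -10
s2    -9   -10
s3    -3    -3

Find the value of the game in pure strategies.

Row minima: -10, -10, -3 → the maximizer's maximin is -3.
Column maxima: 6, -3 → the minimizer's minimax is -3.
They coincide at (s3, II), so the value is -3.

-3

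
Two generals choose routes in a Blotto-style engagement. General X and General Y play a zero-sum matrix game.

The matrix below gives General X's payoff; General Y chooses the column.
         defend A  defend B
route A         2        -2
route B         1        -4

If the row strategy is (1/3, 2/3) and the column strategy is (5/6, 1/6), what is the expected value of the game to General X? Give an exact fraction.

5/9

Against (5/6, 1/6), each row's expected payoff is route A: 4/3; route B: 1/6.
Taking the (1/3, 2/3)-weighted average: (1/3)·(4/3) + (2/3)·(1/6) = 5/9.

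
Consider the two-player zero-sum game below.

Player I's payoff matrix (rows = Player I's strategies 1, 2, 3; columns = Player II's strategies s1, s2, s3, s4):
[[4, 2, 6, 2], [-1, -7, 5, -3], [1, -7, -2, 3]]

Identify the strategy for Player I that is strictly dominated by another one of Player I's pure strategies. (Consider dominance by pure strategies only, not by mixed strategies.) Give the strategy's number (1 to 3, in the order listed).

2

Compare 2 with 1: 4 > -1, 2 > -7, 6 > 5, 2 > -3.
So 1 strictly dominates 2 for Player I; 2 is strictly dominated.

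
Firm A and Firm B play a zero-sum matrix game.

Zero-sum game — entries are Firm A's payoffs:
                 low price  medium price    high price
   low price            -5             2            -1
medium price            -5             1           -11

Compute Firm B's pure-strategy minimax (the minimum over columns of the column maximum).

The worst case (largest entry) in each column is low price: -5, medium price: 2, high price: -1.
The best (smallest) of these is -5.

-5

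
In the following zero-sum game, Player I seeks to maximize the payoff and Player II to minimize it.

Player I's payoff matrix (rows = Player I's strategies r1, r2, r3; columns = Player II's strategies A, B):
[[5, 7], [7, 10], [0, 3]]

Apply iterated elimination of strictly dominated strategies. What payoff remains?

7

Column B is strictly dominated by A for Player II (5<7, 7<10, 0<3); eliminate B.
Row r3 is strictly dominated by row r1 (5>0); eliminate r3.
Row r1 is strictly dominated by row r2 (7>5); eliminate r1.
Only (r2, A) remains, with payoff 7.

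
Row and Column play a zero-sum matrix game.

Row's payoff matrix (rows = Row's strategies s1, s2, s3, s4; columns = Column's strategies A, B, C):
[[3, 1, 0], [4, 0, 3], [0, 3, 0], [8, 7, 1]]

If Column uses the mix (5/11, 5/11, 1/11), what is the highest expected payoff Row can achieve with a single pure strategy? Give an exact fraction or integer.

s1: (3)·(5/11) + (1)·(5/11) + (0)·(1/11) = 20/11.
s2: (4)·(5/11) + (0)·(5/11) + (3)·(1/11) = 23/11.
s3: (0)·(5/11) + (3)·(5/11) + (0)·(1/11) = 15/11.
s4: (8)·(5/11) + (7)·(5/11) + (1)·(1/11) = 76/11.
The best pure response is s4 with expected payoff 76/11.

76/11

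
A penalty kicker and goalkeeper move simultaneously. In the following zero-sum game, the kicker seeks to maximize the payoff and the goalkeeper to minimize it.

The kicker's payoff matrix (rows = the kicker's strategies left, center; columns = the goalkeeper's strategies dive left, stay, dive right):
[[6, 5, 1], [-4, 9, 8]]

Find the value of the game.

Column stay is strictly dominated by dive right for the goalkeeper (it gives the kicker more in every row).
The remaining 2×2 game on (left, center) × (dive left, dive right) has no saddle point. Let the kicker play left with probability p; indifference gives 6p − 4(1−p) = p + 8(1−p), so p = 12/17.
Similarly the goalkeeper's optimal q on dive left is 7/17, and the value is 6·(7/17) + (1)·(10/17) = 52/17.

52/17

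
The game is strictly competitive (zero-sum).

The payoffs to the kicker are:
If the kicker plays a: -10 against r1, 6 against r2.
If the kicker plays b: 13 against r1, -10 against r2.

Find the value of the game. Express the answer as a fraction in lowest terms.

Row minima are -10 and -10, so the kicker's maximin is -10; column maxima are 13 and 6, so the goalkeeper's minimax is 6. These differ, so the equilibrium is in mixed strategies.
Let the kicker play a with probability p. The goalkeeper is indifferent when −10p + 13(1−p) = 6p − 10(1−p), giving p = 23/39.
Let the goalkeeper play r1 with probability q. The kicker is indifferent when −10q + 6(1−q) = 13q − 10(1−q), giving q = 16/39.
The value is -10·(16/39) + (6)·(23/39) = -22/39.

-22/39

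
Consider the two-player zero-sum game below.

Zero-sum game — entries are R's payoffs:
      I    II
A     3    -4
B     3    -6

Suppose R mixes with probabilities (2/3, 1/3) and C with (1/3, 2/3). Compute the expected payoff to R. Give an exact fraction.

Against (1/3, 2/3), each row's expected payoff is A: -5/3; B: -3.
Taking the (2/3, 1/3)-weighted average: (2/3)·(-5/3) + (1/3)·(-3) = -19/9.

-19/9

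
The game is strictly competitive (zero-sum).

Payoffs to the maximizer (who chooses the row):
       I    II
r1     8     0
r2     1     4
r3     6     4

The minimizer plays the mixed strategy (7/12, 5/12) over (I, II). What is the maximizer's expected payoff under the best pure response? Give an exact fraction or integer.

31/6

r1: (8)·(7/12) + (0)·(5/12) = 14/3.
r2: (1)·(7/12) + (4)·(5/12) = 9/4.
r3: (6)·(7/12) + (4)·(5/12) = 31/6.
The best pure response is r3 with expected payoff 31/6.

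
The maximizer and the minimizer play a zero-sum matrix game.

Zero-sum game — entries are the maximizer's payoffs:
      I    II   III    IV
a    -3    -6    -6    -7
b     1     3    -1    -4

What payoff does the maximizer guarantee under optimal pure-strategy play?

-4

Row minima: -7, -4 → the maximizer's maximin is -4.
Column maxima: 1, 3, -1, -4 → the minimizer's minimax is -4.
They coincide at (b, IV), so the value is -4.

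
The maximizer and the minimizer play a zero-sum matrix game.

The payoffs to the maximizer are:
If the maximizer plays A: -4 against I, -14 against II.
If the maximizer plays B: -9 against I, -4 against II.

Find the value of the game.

Row minima are -14 and -9, so the maximizer's maximin is -9; column maxima are -4 and -4, so the minimizer's minimax is -4. These differ, so the equilibrium is in mixed strategies.
Let the maximizer play A with probability p. The minimizer is indifferent when −4p − 9(1−p) = −14p − 4(1−p), giving p = 1/3.
Let the minimizer play I with probability q. The maximizer is indifferent when −4q − 14(1−q) = −9q − 4(1−q), giving q = 2/3.
The value is -4·(2/3) + (-14)·(1/3) = -22/3.

-22/3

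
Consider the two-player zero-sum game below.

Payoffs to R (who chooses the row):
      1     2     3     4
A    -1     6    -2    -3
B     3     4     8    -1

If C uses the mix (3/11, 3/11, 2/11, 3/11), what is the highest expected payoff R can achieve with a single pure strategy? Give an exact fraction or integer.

A: (-1)·(3/11) + (6)·(3/11) + (-2)·(2/11) + (-3)·(3/11) = 2/11.
B: (3)·(3/11) + (4)·(3/11) + (8)·(2/11) + (-1)·(3/11) = 34/11.
The best pure response is B with expected payoff 34/11.

34/11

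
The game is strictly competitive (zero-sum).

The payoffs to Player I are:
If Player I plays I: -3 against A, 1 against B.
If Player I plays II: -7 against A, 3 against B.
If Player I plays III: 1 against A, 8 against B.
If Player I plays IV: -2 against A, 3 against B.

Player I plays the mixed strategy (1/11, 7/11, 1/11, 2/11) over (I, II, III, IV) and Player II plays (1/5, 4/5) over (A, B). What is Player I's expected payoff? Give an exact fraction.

Against (1/5, 4/5), each row's expected payoff is I: 1/5; II: 1; III: 33/5; IV: 2.
Taking the (1/11, 7/11, 1/11, 2/11)-weighted average: (1/11)·(1/5) + (7/11)·(1) + (1/11)·(33/5) + (2/11)·(2) = 89/55.

89/55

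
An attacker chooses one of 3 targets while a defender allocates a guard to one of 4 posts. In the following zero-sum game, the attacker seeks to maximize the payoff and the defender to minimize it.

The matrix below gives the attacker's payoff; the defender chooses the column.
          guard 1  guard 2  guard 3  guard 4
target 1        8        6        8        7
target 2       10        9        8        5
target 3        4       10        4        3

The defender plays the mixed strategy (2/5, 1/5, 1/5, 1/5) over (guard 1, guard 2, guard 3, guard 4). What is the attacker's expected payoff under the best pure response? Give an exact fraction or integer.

target 1: (8)·(2/5) + (6)·(1/5) + (8)·(1/5) + (7)·(1/5) = 37/5.
target 2: (10)·(2/5) + (9)·(1/5) + (8)·(1/5) + (5)·(1/5) = 42/5.
target 3: (4)·(2/5) + (10)·(1/5) + (4)·(1/5) + (3)·(1/5) = 5.
The best pure response is target 2 with expected payoff 42/5.

42/5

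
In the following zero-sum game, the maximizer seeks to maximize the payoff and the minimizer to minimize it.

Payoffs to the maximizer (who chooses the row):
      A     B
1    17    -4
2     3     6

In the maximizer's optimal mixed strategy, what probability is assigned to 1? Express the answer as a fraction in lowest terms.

Row minima are -4 and 3, so the maximizer's maximin is 3; column maxima are 17 and 6, so the minimizer's minimax is 6. These differ, so the equilibrium is in mixed strategies.
Let the maximizer play 1 with probability p. The minimizer is indifferent when 17p + 3(1−p) = −4p + 6(1−p), giving p = 1/8.

1/8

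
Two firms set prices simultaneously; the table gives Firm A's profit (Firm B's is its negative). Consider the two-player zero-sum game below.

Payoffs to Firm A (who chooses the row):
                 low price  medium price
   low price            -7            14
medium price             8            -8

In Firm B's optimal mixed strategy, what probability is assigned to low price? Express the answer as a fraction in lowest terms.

Row minima are -7 and -8, so Firm A's maximin is -7; column maxima are 8 and 14, so Firm B's minimax is 8. These differ, so the equilibrium is in mixed strategies.
Let Firm B play low price with probability q. Firm A is indifferent when −7q + 14(1−q) = 8q − 8(1−q), giving q = 22/37.

22/37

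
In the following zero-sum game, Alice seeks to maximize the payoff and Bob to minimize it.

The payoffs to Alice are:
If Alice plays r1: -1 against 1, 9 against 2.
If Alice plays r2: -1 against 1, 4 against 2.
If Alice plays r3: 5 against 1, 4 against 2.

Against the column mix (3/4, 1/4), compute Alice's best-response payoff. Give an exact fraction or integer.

19/4

r1: (-1)·(3/4) + (9)·(1/4) = 3/2.
r2: (-1)·(3/4) + (4)·(1/4) = 1/4.
r3: (5)·(3/4) + (4)·(1/4) = 19/4.
The best pure response is r3 with expected payoff 19/4.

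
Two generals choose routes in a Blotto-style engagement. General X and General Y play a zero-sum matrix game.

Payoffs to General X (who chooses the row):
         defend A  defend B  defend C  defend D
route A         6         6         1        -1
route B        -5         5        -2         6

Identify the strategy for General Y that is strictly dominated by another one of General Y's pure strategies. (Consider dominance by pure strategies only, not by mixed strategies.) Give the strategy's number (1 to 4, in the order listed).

General Y prefers columns that give General X less. Compare defend B with defend C: 1 < 6, -2 < 5.
So defend C strictly dominates defend B for General Y; defend B is strictly dominated.

2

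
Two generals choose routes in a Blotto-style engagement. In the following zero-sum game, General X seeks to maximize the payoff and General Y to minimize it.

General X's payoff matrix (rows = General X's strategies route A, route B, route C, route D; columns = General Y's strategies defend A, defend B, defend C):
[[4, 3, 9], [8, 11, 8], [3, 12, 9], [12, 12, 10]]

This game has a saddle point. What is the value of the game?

10

Row minima: 3, 8, 3, 10 → General X's maximin is 10.
Column maxima: 12, 12, 10 → General Y's minimax is 10.
They coincide at (route D, defend C), so the value is 10.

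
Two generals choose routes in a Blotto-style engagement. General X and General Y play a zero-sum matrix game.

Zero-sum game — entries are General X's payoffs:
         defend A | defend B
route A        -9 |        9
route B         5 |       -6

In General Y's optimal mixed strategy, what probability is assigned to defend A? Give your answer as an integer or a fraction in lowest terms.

15/29

Row minima are -9 and -6, so General X's maximin is -6; column maxima are 5 and 9, so General Y's minimax is 5. These differ, so the equilibrium is in mixed strategies.
Let General Y play defend A with probability q. General X is indifferent when −9q + 9(1−q) = 5q − 6(1−q), giving q = 15/29.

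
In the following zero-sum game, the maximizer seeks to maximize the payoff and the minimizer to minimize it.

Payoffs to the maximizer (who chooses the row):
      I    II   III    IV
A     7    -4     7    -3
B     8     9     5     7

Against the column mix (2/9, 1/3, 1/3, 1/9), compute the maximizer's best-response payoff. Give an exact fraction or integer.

A: (7)·(2/9) + (-4)·(1/3) + (7)·(1/3) + (-3)·(1/9) = 20/9.
B: (8)·(2/9) + (9)·(1/3) + (5)·(1/3) + (7)·(1/9) = 65/9.
The best pure response is B with expected payoff 65/9.

65/9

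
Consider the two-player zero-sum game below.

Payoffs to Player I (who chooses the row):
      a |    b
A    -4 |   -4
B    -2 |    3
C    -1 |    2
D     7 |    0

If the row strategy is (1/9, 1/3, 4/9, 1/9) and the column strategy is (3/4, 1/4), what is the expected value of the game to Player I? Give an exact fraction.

-2/9

Against (3/4, 1/4), each row's expected payoff is A: -4; B: -3/4; C: -1/4; D: 21/4.
Taking the (1/9, 1/3, 4/9, 1/9)-weighted average: (1/9)·(-4) + (1/3)·(-3/4) + (4/9)·(-1/4) + (1/9)·(21/4) = -2/9.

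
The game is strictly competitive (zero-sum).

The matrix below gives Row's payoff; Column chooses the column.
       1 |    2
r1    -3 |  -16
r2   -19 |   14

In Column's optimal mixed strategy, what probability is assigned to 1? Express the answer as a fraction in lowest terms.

Row minima are -16 and -19, so Row's maximin is -16; column maxima are -3 and 14, so Column's minimax is -3. These differ, so the equilibrium is in mixed strategies.
Let Column play 1 with probability q. Row is indifferent when −3q − 16(1−q) = −19q + 14(1−q), giving q = 15/23.

15/23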